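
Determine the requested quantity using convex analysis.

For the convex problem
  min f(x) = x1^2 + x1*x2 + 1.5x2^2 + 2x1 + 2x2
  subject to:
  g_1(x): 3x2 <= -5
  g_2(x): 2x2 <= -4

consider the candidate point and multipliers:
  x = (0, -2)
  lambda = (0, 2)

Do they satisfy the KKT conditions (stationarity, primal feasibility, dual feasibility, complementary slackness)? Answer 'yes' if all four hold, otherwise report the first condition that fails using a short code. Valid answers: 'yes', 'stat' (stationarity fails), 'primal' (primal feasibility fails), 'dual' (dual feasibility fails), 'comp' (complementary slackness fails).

Gradient of f: grad f(x) = Q x + c = (0, -4)
Constraint values g_i(x) = a_i^T x - b_i:
  g_1((0, -2)) = -1
  g_2((0, -2)) = 0
Stationarity residual: grad f(x) + sum_i lambda_i a_i = (0, 0)
  -> stationarity OK
Primal feasibility (all g_i <= 0): OK
Dual feasibility (all lambda_i >= 0): OK
Complementary slackness (lambda_i * g_i(x) = 0 for all i): OK

Verdict: yes, KKT holds.

yes


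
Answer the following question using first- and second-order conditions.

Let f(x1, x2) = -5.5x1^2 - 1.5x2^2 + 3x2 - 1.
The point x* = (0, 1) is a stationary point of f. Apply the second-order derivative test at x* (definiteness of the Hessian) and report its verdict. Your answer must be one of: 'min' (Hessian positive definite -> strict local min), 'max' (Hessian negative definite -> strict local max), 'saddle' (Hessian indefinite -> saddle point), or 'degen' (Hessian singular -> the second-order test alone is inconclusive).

Compute the Hessian H = grad^2 f:
  H = [[-11, 0], [0, -3]]
Verify stationarity: grad f(x*) = H x* + g = (0, 0).
Eigenvalues of H: -11, -3.
Both eigenvalues < 0, so H is negative definite -> x* is a strict local max.

max


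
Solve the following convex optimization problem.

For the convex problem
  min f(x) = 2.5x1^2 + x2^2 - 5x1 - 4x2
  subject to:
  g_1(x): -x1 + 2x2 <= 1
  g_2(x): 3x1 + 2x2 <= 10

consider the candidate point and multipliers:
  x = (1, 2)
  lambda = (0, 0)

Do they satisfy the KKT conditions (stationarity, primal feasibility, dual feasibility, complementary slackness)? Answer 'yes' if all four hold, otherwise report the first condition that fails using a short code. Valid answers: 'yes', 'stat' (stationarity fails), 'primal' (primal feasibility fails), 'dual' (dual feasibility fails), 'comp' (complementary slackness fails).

Gradient of f: grad f(x) = Q x + c = (0, 0)
Constraint values g_i(x) = a_i^T x - b_i:
  g_1((1, 2)) = 2
  g_2((1, 2)) = -3
Stationarity residual: grad f(x) + sum_i lambda_i a_i = (0, 0)
  -> stationarity OK
Primal feasibility (all g_i <= 0): FAILS
Dual feasibility (all lambda_i >= 0): OK
Complementary slackness (lambda_i * g_i(x) = 0 for all i): OK

Verdict: the first failing condition is primal_feasibility -> primal.

primal


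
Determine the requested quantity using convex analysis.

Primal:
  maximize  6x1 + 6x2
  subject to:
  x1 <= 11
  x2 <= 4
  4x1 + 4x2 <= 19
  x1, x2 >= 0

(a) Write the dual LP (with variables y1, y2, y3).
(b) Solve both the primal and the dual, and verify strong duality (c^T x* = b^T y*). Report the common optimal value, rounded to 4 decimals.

The standard primal-dual pair for 'max c^T x s.t. A x <= b, x >= 0' is:
  Dual:  min b^T y  s.t.  A^T y >= c,  y >= 0.

So the dual LP is:
  minimize  11y1 + 4y2 + 19y3
  subject to:
    y1 + 4y3 >= 6
    y2 + 4y3 >= 6
    y1, y2, y3 >= 0

Solving the primal: x* = (4.75, 0).
  primal value c^T x* = 28.5.
Solving the dual: y* = (0, 0, 1.5).
  dual value b^T y* = 28.5.
Strong duality: c^T x* = b^T y*. Confirmed.

28.5


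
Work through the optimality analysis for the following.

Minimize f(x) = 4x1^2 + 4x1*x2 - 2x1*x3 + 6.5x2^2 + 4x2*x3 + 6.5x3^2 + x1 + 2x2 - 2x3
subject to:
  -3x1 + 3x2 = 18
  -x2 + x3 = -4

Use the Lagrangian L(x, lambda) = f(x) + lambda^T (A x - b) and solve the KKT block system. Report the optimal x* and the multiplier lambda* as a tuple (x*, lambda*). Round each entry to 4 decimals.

Form the Lagrangian:
  L(x, lambda) = (1/2) x^T Q x + c^T x + lambda^T (A x - b)
Stationarity (grad_x L = 0): Q x + c + A^T lambda = 0.
Primal feasibility: A x = b.

This gives the KKT block system:
  [ Q   A^T ] [ x     ]   [-c ]
  [ A    0  ] [ lambda ] = [ b ]

Solving the linear system:
  x*      = (-3.413, 2.587, -1.413)
  lambda* = (-4.3768, 3.1957)
  f(x*)   = 48.0761

x* = (-3.413, 2.587, -1.413), lambda* = (-4.3768, 3.1957)


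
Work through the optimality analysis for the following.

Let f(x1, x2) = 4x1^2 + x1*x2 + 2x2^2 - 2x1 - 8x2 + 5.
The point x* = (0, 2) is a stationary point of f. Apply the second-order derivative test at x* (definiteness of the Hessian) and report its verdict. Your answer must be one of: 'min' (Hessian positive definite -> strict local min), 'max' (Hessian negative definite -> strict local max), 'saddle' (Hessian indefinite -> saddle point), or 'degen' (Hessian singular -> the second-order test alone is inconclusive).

Compute the Hessian H = grad^2 f:
  H = [[8, 1], [1, 4]]
Verify stationarity: grad f(x*) = H x* + g = (0, 0).
Eigenvalues of H: 3.7639, 8.2361.
Both eigenvalues > 0, so H is positive definite -> x* is a strict local min.

min


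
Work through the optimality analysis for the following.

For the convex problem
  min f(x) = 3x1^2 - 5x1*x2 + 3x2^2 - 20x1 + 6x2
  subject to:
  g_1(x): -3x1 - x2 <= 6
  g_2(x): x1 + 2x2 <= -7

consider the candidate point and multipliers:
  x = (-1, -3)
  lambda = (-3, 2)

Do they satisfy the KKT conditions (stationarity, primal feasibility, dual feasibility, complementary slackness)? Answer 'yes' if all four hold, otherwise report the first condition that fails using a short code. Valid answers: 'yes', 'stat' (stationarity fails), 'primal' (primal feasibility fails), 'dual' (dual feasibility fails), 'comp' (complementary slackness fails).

Gradient of f: grad f(x) = Q x + c = (-11, -7)
Constraint values g_i(x) = a_i^T x - b_i:
  g_1((-1, -3)) = 0
  g_2((-1, -3)) = 0
Stationarity residual: grad f(x) + sum_i lambda_i a_i = (0, 0)
  -> stationarity OK
Primal feasibility (all g_i <= 0): OK
Dual feasibility (all lambda_i >= 0): FAILS
Complementary slackness (lambda_i * g_i(x) = 0 for all i): OK

Verdict: the first failing condition is dual_feasibility -> dual.

dual


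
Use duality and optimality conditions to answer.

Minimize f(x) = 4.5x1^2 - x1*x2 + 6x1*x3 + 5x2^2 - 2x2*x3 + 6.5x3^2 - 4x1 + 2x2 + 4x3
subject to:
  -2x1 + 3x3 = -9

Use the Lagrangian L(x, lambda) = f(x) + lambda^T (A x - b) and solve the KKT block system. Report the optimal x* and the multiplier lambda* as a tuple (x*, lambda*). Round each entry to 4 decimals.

Form the Lagrangian:
  L(x, lambda) = (1/2) x^T Q x + c^T x + lambda^T (A x - b)
Stationarity (grad_x L = 0): Q x + c + A^T lambda = 0.
Primal feasibility: A x = b.

This gives the KKT block system:
  [ Q   A^T ] [ x     ]   [-c ]
  [ A    0  ] [ lambda ] = [ b ]

Solving the linear system:
  x*      = (1.955, -0.3438, -1.6967)
  lambda* = (1.8796)
  f(x*)   = 0.8108

x* = (1.955, -0.3438, -1.6967), lambda* = (1.8796)


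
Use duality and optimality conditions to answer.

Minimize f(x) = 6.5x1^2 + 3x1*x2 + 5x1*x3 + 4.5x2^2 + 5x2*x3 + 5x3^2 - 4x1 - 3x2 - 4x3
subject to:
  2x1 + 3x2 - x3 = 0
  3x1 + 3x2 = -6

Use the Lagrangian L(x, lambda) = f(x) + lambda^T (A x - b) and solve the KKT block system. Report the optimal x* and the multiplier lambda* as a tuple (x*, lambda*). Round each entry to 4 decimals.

Form the Lagrangian:
  L(x, lambda) = (1/2) x^T Q x + c^T x + lambda^T (A x - b)
Stationarity (grad_x L = 0): Q x + c + A^T lambda = 0.
Primal feasibility: A x = b.

This gives the KKT block system:
  [ Q   A^T ] [ x     ]   [-c ]
  [ A    0  ] [ lambda ] = [ b ]

Solving the linear system:
  x*      = (-3.2692, 1.2692, -2.7308)
  lambda* = (-41.3077, 46.3205)
  f(x*)   = 149.0577

x* = (-3.2692, 1.2692, -2.7308), lambda* = (-41.3077, 46.3205)


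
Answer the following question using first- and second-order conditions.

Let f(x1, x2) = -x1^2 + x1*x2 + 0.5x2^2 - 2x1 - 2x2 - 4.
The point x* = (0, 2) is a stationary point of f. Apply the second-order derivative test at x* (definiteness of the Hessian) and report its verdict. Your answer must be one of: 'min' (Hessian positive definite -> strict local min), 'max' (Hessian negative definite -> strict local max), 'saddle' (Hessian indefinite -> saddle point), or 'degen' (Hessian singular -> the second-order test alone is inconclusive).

Compute the Hessian H = grad^2 f:
  H = [[-2, 1], [1, 1]]
Verify stationarity: grad f(x*) = H x* + g = (0, 0).
Eigenvalues of H: -2.3028, 1.3028.
Eigenvalues have mixed signs, so H is indefinite -> x* is a saddle point.

saddle


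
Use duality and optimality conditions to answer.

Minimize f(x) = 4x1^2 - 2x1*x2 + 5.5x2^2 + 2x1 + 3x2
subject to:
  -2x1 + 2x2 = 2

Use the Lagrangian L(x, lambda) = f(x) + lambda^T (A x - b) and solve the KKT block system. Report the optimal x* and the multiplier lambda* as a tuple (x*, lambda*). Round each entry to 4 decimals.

Form the Lagrangian:
  L(x, lambda) = (1/2) x^T Q x + c^T x + lambda^T (A x - b)
Stationarity (grad_x L = 0): Q x + c + A^T lambda = 0.
Primal feasibility: A x = b.

This gives the KKT block system:
  [ Q   A^T ] [ x     ]   [-c ]
  [ A    0  ] [ lambda ] = [ b ]

Solving the linear system:
  x*      = (-0.9333, 0.0667)
  lambda* = (-2.8)
  f(x*)   = 1.9667

x* = (-0.9333, 0.0667), lambda* = (-2.8)


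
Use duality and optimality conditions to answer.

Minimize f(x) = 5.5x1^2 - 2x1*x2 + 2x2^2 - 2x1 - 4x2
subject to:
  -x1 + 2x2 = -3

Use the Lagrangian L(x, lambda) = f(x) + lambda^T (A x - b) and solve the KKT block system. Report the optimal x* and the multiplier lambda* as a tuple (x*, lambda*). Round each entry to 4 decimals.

Form the Lagrangian:
  L(x, lambda) = (1/2) x^T Q x + c^T x + lambda^T (A x - b)
Stationarity (grad_x L = 0): Q x + c + A^T lambda = 0.
Primal feasibility: A x = b.

This gives the KKT block system:
  [ Q   A^T ] [ x     ]   [-c ]
  [ A    0  ] [ lambda ] = [ b ]

Solving the linear system:
  x*      = (0.4, -1.3)
  lambda* = (5)
  f(x*)   = 9.7

x* = (0.4, -1.3), lambda* = (5)


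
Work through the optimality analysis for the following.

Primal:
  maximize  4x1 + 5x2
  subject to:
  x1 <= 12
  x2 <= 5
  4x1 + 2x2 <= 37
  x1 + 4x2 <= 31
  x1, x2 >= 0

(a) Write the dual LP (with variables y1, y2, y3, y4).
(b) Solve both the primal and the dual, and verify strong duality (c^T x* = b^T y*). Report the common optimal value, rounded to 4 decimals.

The standard primal-dual pair for 'max c^T x s.t. A x <= b, x >= 0' is:
  Dual:  min b^T y  s.t.  A^T y >= c,  y >= 0.

So the dual LP is:
  minimize  12y1 + 5y2 + 37y3 + 31y4
  subject to:
    y1 + 4y3 + y4 >= 4
    y2 + 2y3 + 4y4 >= 5
    y1, y2, y3, y4 >= 0

Solving the primal: x* = (6.75, 5).
  primal value c^T x* = 52.
Solving the dual: y* = (0, 3, 1, 0).
  dual value b^T y* = 52.
Strong duality: c^T x* = b^T y*. Confirmed.

52


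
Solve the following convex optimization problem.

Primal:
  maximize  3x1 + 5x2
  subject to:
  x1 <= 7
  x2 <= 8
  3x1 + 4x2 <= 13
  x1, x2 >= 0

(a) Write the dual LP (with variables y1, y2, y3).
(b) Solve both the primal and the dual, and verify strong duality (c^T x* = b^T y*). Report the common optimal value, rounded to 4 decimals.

The standard primal-dual pair for 'max c^T x s.t. A x <= b, x >= 0' is:
  Dual:  min b^T y  s.t.  A^T y >= c,  y >= 0.

So the dual LP is:
  minimize  7y1 + 8y2 + 13y3
  subject to:
    y1 + 3y3 >= 3
    y2 + 4y3 >= 5
    y1, y2, y3 >= 0

Solving the primal: x* = (0, 3.25).
  primal value c^T x* = 16.25.
Solving the dual: y* = (0, 0, 1.25).
  dual value b^T y* = 16.25.
Strong duality: c^T x* = b^T y*. Confirmed.

16.25


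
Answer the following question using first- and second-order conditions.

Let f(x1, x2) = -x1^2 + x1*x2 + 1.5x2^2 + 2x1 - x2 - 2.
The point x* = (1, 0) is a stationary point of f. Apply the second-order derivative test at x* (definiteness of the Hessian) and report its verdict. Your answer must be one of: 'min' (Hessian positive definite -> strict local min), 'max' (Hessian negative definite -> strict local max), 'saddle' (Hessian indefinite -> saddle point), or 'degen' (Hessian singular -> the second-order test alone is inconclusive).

Compute the Hessian H = grad^2 f:
  H = [[-2, 1], [1, 3]]
Verify stationarity: grad f(x*) = H x* + g = (0, 0).
Eigenvalues of H: -2.1926, 3.1926.
Eigenvalues have mixed signs, so H is indefinite -> x* is a saddle point.

saddle


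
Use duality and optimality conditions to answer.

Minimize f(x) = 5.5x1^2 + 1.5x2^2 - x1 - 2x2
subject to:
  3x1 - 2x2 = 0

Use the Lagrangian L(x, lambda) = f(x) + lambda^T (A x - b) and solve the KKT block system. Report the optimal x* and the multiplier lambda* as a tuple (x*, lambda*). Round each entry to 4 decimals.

Form the Lagrangian:
  L(x, lambda) = (1/2) x^T Q x + c^T x + lambda^T (A x - b)
Stationarity (grad_x L = 0): Q x + c + A^T lambda = 0.
Primal feasibility: A x = b.

This gives the KKT block system:
  [ Q   A^T ] [ x     ]   [-c ]
  [ A    0  ] [ lambda ] = [ b ]

Solving the linear system:
  x*      = (0.2254, 0.338)
  lambda* = (-0.493)
  f(x*)   = -0.4507

x* = (0.2254, 0.338), lambda* = (-0.493)


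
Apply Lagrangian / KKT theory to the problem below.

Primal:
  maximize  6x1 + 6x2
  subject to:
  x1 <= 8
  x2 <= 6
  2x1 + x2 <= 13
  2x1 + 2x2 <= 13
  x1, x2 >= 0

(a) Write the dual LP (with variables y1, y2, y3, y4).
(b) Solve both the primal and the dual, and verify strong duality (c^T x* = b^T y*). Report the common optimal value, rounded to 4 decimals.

The standard primal-dual pair for 'max c^T x s.t. A x <= b, x >= 0' is:
  Dual:  min b^T y  s.t.  A^T y >= c,  y >= 0.

So the dual LP is:
  minimize  8y1 + 6y2 + 13y3 + 13y4
  subject to:
    y1 + 2y3 + 2y4 >= 6
    y2 + y3 + 2y4 >= 6
    y1, y2, y3, y4 >= 0

Solving the primal: x* = (6.5, 0).
  primal value c^T x* = 39.
Solving the dual: y* = (0, 0, 0, 3).
  dual value b^T y* = 39.
Strong duality: c^T x* = b^T y*. Confirmed.

39


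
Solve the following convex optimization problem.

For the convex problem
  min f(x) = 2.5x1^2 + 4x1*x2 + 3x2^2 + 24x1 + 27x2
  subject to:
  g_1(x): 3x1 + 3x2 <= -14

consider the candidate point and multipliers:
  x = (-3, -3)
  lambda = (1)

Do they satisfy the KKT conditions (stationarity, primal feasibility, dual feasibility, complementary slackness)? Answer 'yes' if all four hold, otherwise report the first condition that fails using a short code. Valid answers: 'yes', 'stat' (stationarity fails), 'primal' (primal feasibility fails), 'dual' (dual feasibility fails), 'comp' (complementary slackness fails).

Gradient of f: grad f(x) = Q x + c = (-3, -3)
Constraint values g_i(x) = a_i^T x - b_i:
  g_1((-3, -3)) = -4
Stationarity residual: grad f(x) + sum_i lambda_i a_i = (0, 0)
  -> stationarity OK
Primal feasibility (all g_i <= 0): OK
Dual feasibility (all lambda_i >= 0): OK
Complementary slackness (lambda_i * g_i(x) = 0 for all i): FAILS

Verdict: the first failing condition is complementary_slackness -> comp.

comp


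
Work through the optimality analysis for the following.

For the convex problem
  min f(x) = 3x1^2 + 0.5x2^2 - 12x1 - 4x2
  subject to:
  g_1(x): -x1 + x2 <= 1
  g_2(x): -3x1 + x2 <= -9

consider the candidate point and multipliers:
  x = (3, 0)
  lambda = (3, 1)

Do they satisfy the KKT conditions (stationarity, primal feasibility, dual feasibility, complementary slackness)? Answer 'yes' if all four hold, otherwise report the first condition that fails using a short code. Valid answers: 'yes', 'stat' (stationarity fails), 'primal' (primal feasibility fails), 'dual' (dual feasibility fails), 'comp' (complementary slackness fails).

Gradient of f: grad f(x) = Q x + c = (6, -4)
Constraint values g_i(x) = a_i^T x - b_i:
  g_1((3, 0)) = -4
  g_2((3, 0)) = 0
Stationarity residual: grad f(x) + sum_i lambda_i a_i = (0, 0)
  -> stationarity OK
Primal feasibility (all g_i <= 0): OK
Dual feasibility (all lambda_i >= 0): OK
Complementary slackness (lambda_i * g_i(x) = 0 for all i): FAILS

Verdict: the first failing condition is complementary_slackness -> comp.

comp


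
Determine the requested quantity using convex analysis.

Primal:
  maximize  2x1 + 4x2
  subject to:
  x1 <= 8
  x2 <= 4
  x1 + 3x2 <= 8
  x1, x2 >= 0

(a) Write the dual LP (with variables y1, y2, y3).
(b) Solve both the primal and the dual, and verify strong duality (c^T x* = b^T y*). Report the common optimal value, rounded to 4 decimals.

The standard primal-dual pair for 'max c^T x s.t. A x <= b, x >= 0' is:
  Dual:  min b^T y  s.t.  A^T y >= c,  y >= 0.

So the dual LP is:
  minimize  8y1 + 4y2 + 8y3
  subject to:
    y1 + y3 >= 2
    y2 + 3y3 >= 4
    y1, y2, y3 >= 0

Solving the primal: x* = (8, 0).
  primal value c^T x* = 16.
Solving the dual: y* = (0.6667, 0, 1.3333).
  dual value b^T y* = 16.
Strong duality: c^T x* = b^T y*. Confirmed.

16


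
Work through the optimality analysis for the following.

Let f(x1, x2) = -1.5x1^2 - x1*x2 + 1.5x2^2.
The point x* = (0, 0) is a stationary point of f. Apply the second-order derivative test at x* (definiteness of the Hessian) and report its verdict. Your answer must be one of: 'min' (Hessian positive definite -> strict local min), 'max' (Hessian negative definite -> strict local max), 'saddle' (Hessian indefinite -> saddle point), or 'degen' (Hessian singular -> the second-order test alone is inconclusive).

Compute the Hessian H = grad^2 f:
  H = [[-3, -1], [-1, 3]]
Verify stationarity: grad f(x*) = H x* + g = (0, 0).
Eigenvalues of H: -3.1623, 3.1623.
Eigenvalues have mixed signs, so H is indefinite -> x* is a saddle point.

saddle


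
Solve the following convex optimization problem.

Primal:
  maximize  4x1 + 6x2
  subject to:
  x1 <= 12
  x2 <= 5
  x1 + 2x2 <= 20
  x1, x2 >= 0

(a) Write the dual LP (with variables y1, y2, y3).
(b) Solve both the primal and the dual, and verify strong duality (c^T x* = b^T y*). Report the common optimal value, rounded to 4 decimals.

The standard primal-dual pair for 'max c^T x s.t. A x <= b, x >= 0' is:
  Dual:  min b^T y  s.t.  A^T y >= c,  y >= 0.

So the dual LP is:
  minimize  12y1 + 5y2 + 20y3
  subject to:
    y1 + y3 >= 4
    y2 + 2y3 >= 6
    y1, y2, y3 >= 0

Solving the primal: x* = (12, 4).
  primal value c^T x* = 72.
Solving the dual: y* = (1, 0, 3).
  dual value b^T y* = 72.
Strong duality: c^T x* = b^T y*. Confirmed.

72


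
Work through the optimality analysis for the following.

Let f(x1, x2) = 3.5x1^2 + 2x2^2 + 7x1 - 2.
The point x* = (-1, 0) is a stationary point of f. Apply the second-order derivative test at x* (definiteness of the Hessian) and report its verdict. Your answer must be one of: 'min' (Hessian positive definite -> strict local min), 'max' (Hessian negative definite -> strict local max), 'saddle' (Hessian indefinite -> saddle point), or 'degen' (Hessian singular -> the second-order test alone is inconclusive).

Compute the Hessian H = grad^2 f:
  H = [[7, 0], [0, 4]]
Verify stationarity: grad f(x*) = H x* + g = (0, 0).
Eigenvalues of H: 4, 7.
Both eigenvalues > 0, so H is positive definite -> x* is a strict local min.

min


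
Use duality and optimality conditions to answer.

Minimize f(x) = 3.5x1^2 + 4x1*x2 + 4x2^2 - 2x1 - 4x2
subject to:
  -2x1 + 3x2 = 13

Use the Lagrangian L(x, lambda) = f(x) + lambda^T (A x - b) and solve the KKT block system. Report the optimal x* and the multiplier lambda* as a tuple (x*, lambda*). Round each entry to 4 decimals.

Form the Lagrangian:
  L(x, lambda) = (1/2) x^T Q x + c^T x + lambda^T (A x - b)
Stationarity (grad_x L = 0): Q x + c + A^T lambda = 0.
Primal feasibility: A x = b.

This gives the KKT block system:
  [ Q   A^T ] [ x     ]   [-c ]
  [ A    0  ] [ lambda ] = [ b ]

Solving the linear system:
  x*      = (-2.2517, 2.8322)
  lambda* = (-3.2168)
  f(x*)   = 17.4965

x* = (-2.2517, 2.8322), lambda* = (-3.2168)


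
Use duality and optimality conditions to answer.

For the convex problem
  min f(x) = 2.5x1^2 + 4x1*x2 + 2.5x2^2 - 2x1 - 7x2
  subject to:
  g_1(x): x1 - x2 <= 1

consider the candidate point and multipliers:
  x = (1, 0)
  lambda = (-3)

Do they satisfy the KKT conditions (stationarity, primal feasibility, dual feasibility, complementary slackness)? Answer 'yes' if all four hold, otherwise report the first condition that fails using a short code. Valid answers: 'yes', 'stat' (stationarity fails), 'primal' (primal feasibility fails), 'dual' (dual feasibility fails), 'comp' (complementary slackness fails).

Gradient of f: grad f(x) = Q x + c = (3, -3)
Constraint values g_i(x) = a_i^T x - b_i:
  g_1((1, 0)) = 0
Stationarity residual: grad f(x) + sum_i lambda_i a_i = (0, 0)
  -> stationarity OK
Primal feasibility (all g_i <= 0): OK
Dual feasibility (all lambda_i >= 0): FAILS
Complementary slackness (lambda_i * g_i(x) = 0 for all i): OK

Verdict: the first failing condition is dual_feasibility -> dual.

dual


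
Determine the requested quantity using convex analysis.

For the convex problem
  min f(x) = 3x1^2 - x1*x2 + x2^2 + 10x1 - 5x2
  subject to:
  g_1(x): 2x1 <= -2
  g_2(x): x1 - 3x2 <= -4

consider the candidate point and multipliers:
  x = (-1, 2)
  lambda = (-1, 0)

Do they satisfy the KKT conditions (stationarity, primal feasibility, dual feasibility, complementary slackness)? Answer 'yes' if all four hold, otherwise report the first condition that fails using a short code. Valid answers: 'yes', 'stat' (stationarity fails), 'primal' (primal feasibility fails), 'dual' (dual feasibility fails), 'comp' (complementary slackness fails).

Gradient of f: grad f(x) = Q x + c = (2, 0)
Constraint values g_i(x) = a_i^T x - b_i:
  g_1((-1, 2)) = 0
  g_2((-1, 2)) = -3
Stationarity residual: grad f(x) + sum_i lambda_i a_i = (0, 0)
  -> stationarity OK
Primal feasibility (all g_i <= 0): OK
Dual feasibility (all lambda_i >= 0): FAILS
Complementary slackness (lambda_i * g_i(x) = 0 for all i): OK

Verdict: the first failing condition is dual_feasibility -> dual.

dual


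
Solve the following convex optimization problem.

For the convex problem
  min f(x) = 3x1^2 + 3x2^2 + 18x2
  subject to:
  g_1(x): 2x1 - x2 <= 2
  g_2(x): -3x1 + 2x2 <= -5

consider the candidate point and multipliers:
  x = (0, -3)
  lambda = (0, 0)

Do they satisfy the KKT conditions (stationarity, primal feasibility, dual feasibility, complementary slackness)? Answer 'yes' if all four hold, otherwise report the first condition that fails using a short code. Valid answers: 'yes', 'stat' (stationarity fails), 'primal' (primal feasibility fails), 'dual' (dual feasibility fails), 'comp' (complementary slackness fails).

Gradient of f: grad f(x) = Q x + c = (0, 0)
Constraint values g_i(x) = a_i^T x - b_i:
  g_1((0, -3)) = 1
  g_2((0, -3)) = -1
Stationarity residual: grad f(x) + sum_i lambda_i a_i = (0, 0)
  -> stationarity OK
Primal feasibility (all g_i <= 0): FAILS
Dual feasibility (all lambda_i >= 0): OK
Complementary slackness (lambda_i * g_i(x) = 0 for all i): OK

Verdict: the first failing condition is primal_feasibility -> primal.

primal


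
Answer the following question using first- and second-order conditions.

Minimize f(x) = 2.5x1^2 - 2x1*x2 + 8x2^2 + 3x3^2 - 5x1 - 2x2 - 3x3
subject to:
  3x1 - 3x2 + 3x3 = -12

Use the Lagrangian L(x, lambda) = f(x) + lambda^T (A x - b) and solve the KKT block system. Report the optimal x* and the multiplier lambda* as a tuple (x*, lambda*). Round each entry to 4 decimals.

Form the Lagrangian:
  L(x, lambda) = (1/2) x^T Q x + c^T x + lambda^T (A x - b)
Stationarity (grad_x L = 0): Q x + c + A^T lambda = 0.
Primal feasibility: A x = b.

This gives the KKT block system:
  [ Q   A^T ] [ x     ]   [-c ]
  [ A    0  ] [ lambda ] = [ b ]

Solving the linear system:
  x*      = (-1.4157, 0.8034, -1.7809)
  lambda* = (4.5618)
  f(x*)   = 32.7781

x* = (-1.4157, 0.8034, -1.7809), lambda* = (4.5618)


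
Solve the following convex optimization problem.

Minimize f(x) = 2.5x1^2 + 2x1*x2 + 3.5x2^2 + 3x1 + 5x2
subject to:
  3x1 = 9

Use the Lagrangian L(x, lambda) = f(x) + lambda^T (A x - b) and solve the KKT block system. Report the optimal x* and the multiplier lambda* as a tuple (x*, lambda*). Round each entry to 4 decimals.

Form the Lagrangian:
  L(x, lambda) = (1/2) x^T Q x + c^T x + lambda^T (A x - b)
Stationarity (grad_x L = 0): Q x + c + A^T lambda = 0.
Primal feasibility: A x = b.

This gives the KKT block system:
  [ Q   A^T ] [ x     ]   [-c ]
  [ A    0  ] [ lambda ] = [ b ]

Solving the linear system:
  x*      = (3, -1.5714)
  lambda* = (-4.9524)
  f(x*)   = 22.8571

x* = (3, -1.5714), lambda* = (-4.9524)


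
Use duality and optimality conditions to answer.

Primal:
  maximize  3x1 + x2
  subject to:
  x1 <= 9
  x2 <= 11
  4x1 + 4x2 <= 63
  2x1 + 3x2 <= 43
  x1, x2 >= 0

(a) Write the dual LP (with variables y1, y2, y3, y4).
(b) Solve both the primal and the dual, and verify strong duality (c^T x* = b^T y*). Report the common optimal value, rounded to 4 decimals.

The standard primal-dual pair for 'max c^T x s.t. A x <= b, x >= 0' is:
  Dual:  min b^T y  s.t.  A^T y >= c,  y >= 0.

So the dual LP is:
  minimize  9y1 + 11y2 + 63y3 + 43y4
  subject to:
    y1 + 4y3 + 2y4 >= 3
    y2 + 4y3 + 3y4 >= 1
    y1, y2, y3, y4 >= 0

Solving the primal: x* = (9, 6.75).
  primal value c^T x* = 33.75.
Solving the dual: y* = (2, 0, 0.25, 0).
  dual value b^T y* = 33.75.
Strong duality: c^T x* = b^T y*. Confirmed.

33.75


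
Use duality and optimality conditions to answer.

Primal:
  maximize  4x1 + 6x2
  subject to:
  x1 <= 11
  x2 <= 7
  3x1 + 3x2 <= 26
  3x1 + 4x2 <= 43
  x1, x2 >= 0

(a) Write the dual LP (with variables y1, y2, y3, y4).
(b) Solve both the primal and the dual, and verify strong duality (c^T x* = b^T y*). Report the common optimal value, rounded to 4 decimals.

The standard primal-dual pair for 'max c^T x s.t. A x <= b, x >= 0' is:
  Dual:  min b^T y  s.t.  A^T y >= c,  y >= 0.

So the dual LP is:
  minimize  11y1 + 7y2 + 26y3 + 43y4
  subject to:
    y1 + 3y3 + 3y4 >= 4
    y2 + 3y3 + 4y4 >= 6
    y1, y2, y3, y4 >= 0

Solving the primal: x* = (1.6667, 7).
  primal value c^T x* = 48.6667.
Solving the dual: y* = (0, 2, 1.3333, 0).
  dual value b^T y* = 48.6667.
Strong duality: c^T x* = b^T y*. Confirmed.

48.6667


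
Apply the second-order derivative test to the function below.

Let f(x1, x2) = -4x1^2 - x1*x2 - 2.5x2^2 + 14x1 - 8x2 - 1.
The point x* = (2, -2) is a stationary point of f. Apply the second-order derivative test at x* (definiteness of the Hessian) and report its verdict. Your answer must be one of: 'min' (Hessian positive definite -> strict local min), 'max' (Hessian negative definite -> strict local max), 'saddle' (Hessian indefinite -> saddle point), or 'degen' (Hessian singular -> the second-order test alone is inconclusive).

Compute the Hessian H = grad^2 f:
  H = [[-8, -1], [-1, -5]]
Verify stationarity: grad f(x*) = H x* + g = (0, 0).
Eigenvalues of H: -8.3028, -4.6972.
Both eigenvalues < 0, so H is negative definite -> x* is a strict local max.

max


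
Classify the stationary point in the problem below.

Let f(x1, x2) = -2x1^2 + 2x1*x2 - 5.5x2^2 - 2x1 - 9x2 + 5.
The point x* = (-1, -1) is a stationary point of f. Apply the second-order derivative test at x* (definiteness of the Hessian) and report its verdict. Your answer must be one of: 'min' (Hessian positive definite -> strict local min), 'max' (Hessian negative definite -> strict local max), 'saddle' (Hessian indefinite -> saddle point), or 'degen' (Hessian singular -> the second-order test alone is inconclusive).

Compute the Hessian H = grad^2 f:
  H = [[-4, 2], [2, -11]]
Verify stationarity: grad f(x*) = H x* + g = (0, 0).
Eigenvalues of H: -11.5311, -3.4689.
Both eigenvalues < 0, so H is negative definite -> x* is a strict local max.

max


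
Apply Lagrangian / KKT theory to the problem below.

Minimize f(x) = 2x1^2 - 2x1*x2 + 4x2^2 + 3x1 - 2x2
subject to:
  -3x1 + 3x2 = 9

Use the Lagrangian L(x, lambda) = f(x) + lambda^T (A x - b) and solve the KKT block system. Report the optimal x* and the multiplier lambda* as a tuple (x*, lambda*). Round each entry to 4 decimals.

Form the Lagrangian:
  L(x, lambda) = (1/2) x^T Q x + c^T x + lambda^T (A x - b)
Stationarity (grad_x L = 0): Q x + c + A^T lambda = 0.
Primal feasibility: A x = b.

This gives the KKT block system:
  [ Q   A^T ] [ x     ]   [-c ]
  [ A    0  ] [ lambda ] = [ b ]

Solving the linear system:
  x*      = (-2.375, 0.625)
  lambda* = (-2.5833)
  f(x*)   = 7.4375

x* = (-2.375, 0.625), lambda* = (-2.5833)


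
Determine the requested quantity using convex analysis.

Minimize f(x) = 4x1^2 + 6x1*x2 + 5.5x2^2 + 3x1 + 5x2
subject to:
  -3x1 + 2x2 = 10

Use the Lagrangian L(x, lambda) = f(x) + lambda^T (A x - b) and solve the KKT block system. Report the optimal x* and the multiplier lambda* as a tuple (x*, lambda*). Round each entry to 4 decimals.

Form the Lagrangian:
  L(x, lambda) = (1/2) x^T Q x + c^T x + lambda^T (A x - b)
Stationarity (grad_x L = 0): Q x + c + A^T lambda = 0.
Primal feasibility: A x = b.

This gives the KKT block system:
  [ Q   A^T ] [ x     ]   [-c ]
  [ A    0  ] [ lambda ] = [ b ]

Solving the linear system:
  x*      = (-2.4236, 1.3645)
  lambda* = (-2.734)
  f(x*)   = 13.4458

x* = (-2.4236, 1.3645), lambda* = (-2.734)


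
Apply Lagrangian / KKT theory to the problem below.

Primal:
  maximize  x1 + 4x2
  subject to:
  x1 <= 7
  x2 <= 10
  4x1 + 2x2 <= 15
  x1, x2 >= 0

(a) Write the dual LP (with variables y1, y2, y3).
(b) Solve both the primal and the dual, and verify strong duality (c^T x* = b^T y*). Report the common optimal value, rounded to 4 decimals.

The standard primal-dual pair for 'max c^T x s.t. A x <= b, x >= 0' is:
  Dual:  min b^T y  s.t.  A^T y >= c,  y >= 0.

So the dual LP is:
  minimize  7y1 + 10y2 + 15y3
  subject to:
    y1 + 4y3 >= 1
    y2 + 2y3 >= 4
    y1, y2, y3 >= 0

Solving the primal: x* = (0, 7.5).
  primal value c^T x* = 30.
Solving the dual: y* = (0, 0, 2).
  dual value b^T y* = 30.
Strong duality: c^T x* = b^T y*. Confirmed.

30


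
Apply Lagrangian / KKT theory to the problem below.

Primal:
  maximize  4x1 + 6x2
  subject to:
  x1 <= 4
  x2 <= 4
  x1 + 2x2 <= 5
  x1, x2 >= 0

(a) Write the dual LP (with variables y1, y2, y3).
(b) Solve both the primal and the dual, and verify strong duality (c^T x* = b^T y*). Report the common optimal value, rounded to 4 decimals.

The standard primal-dual pair for 'max c^T x s.t. A x <= b, x >= 0' is:
  Dual:  min b^T y  s.t.  A^T y >= c,  y >= 0.

So the dual LP is:
  minimize  4y1 + 4y2 + 5y3
  subject to:
    y1 + y3 >= 4
    y2 + 2y3 >= 6
    y1, y2, y3 >= 0

Solving the primal: x* = (4, 0.5).
  primal value c^T x* = 19.
Solving the dual: y* = (1, 0, 3).
  dual value b^T y* = 19.
Strong duality: c^T x* = b^T y*. Confirmed.

19


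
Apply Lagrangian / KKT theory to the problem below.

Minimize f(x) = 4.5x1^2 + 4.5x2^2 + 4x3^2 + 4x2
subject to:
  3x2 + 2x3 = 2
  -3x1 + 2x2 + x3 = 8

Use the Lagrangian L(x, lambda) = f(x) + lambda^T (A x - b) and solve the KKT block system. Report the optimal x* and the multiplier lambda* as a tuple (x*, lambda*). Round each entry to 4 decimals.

Form the Lagrangian:
  L(x, lambda) = (1/2) x^T Q x + c^T x + lambda^T (A x - b)
Stationarity (grad_x L = 0): Q x + c + A^T lambda = 0.
Primal feasibility: A x = b.

This gives the KKT block system:
  [ Q   A^T ] [ x     ]   [-c ]
  [ A    0  ] [ lambda ] = [ b ]

Solving the linear system:
  x*      = (-2.263, 0.422, 0.367)
  lambda* = (1.9266, -6.789)
  f(x*)   = 26.0734

x* = (-2.263, 0.422, 0.367), lambda* = (1.9266, -6.789)


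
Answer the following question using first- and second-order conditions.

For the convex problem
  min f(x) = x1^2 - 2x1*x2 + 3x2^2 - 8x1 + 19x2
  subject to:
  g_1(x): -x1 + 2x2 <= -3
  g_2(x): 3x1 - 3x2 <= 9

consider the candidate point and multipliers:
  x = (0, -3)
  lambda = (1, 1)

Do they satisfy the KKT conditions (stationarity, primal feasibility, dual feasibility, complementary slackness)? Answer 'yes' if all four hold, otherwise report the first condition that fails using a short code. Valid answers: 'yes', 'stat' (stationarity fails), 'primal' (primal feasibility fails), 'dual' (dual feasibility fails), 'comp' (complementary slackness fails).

Gradient of f: grad f(x) = Q x + c = (-2, 1)
Constraint values g_i(x) = a_i^T x - b_i:
  g_1((0, -3)) = -3
  g_2((0, -3)) = 0
Stationarity residual: grad f(x) + sum_i lambda_i a_i = (0, 0)
  -> stationarity OK
Primal feasibility (all g_i <= 0): OK
Dual feasibility (all lambda_i >= 0): OK
Complementary slackness (lambda_i * g_i(x) = 0 for all i): FAILS

Verdict: the first failing condition is complementary_slackness -> comp.

comp


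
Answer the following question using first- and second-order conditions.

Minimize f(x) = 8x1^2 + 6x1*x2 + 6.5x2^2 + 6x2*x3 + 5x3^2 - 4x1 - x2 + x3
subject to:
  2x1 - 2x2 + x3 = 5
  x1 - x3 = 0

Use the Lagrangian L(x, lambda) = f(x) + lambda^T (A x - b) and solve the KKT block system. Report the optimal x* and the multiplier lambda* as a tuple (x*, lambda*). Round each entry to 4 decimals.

Form the Lagrangian:
  L(x, lambda) = (1/2) x^T Q x + c^T x + lambda^T (A x - b)
Stationarity (grad_x L = 0): Q x + c + A^T lambda = 0.
Primal feasibility: A x = b.

This gives the KKT block system:
  [ Q   A^T ] [ x     ]   [-c ]
  [ A    0  ] [ lambda ] = [ b ]

Solving the linear system:
  x*      = (0.9123, -1.1315, 0.9123)
  lambda* = (-2.3808, 0.9534)
  f(x*)   = 5.1493

x* = (0.9123, -1.1315, 0.9123), lambda* = (-2.3808, 0.9534)


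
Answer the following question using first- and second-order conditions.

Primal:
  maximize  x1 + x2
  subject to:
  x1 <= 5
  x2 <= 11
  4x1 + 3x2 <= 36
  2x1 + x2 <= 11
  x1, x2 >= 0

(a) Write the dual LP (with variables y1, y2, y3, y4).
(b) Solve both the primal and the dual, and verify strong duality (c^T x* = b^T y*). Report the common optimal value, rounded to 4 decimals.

The standard primal-dual pair for 'max c^T x s.t. A x <= b, x >= 0' is:
  Dual:  min b^T y  s.t.  A^T y >= c,  y >= 0.

So the dual LP is:
  minimize  5y1 + 11y2 + 36y3 + 11y4
  subject to:
    y1 + 4y3 + 2y4 >= 1
    y2 + 3y3 + y4 >= 1
    y1, y2, y3, y4 >= 0

Solving the primal: x* = (0, 11).
  primal value c^T x* = 11.
Solving the dual: y* = (0, 0.5, 0, 0.5).
  dual value b^T y* = 11.
Strong duality: c^T x* = b^T y*. Confirmed.

11


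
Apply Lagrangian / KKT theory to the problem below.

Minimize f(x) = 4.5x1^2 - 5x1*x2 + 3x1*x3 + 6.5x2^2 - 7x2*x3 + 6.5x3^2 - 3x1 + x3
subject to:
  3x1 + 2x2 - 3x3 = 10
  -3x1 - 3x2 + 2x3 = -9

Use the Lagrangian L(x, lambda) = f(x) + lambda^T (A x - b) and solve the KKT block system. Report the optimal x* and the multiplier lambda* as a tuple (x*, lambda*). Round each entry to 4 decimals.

Form the Lagrangian:
  L(x, lambda) = (1/2) x^T Q x + c^T x + lambda^T (A x - b)
Stationarity (grad_x L = 0): Q x + c + A^T lambda = 0.
Primal feasibility: A x = b.

This gives the KKT block system:
  [ Q   A^T ] [ x     ]   [-c ]
  [ A    0  ] [ lambda ] = [ b ]

Solving the linear system:
  x*      = (1.8848, 0.2691, -1.2691)
  lambda* = (-5.8533, -2.9164)
  f(x*)   = 12.6812

x* = (1.8848, 0.2691, -1.2691), lambda* = (-5.8533, -2.9164)


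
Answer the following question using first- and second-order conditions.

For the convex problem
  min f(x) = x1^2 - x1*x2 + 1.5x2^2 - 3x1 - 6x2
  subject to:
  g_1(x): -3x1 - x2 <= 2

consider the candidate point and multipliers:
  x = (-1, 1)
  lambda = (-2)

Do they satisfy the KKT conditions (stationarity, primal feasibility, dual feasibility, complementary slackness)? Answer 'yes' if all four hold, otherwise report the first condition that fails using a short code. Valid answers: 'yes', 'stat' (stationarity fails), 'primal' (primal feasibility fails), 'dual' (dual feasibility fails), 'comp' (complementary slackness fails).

Gradient of f: grad f(x) = Q x + c = (-6, -2)
Constraint values g_i(x) = a_i^T x - b_i:
  g_1((-1, 1)) = 0
Stationarity residual: grad f(x) + sum_i lambda_i a_i = (0, 0)
  -> stationarity OK
Primal feasibility (all g_i <= 0): OK
Dual feasibility (all lambda_i >= 0): FAILS
Complementary slackness (lambda_i * g_i(x) = 0 for all i): OK

Verdict: the first failing condition is dual_feasibility -> dual.

dual


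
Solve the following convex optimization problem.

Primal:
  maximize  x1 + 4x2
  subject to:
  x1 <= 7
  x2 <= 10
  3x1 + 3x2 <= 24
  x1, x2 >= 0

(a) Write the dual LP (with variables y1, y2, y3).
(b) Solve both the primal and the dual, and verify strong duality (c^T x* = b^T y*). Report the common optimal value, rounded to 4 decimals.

The standard primal-dual pair for 'max c^T x s.t. A x <= b, x >= 0' is:
  Dual:  min b^T y  s.t.  A^T y >= c,  y >= 0.

So the dual LP is:
  minimize  7y1 + 10y2 + 24y3
  subject to:
    y1 + 3y3 >= 1
    y2 + 3y3 >= 4
    y1, y2, y3 >= 0

Solving the primal: x* = (0, 8).
  primal value c^T x* = 32.
Solving the dual: y* = (0, 0, 1.3333).
  dual value b^T y* = 32.
Strong duality: c^T x* = b^T y*. Confirmed.

32


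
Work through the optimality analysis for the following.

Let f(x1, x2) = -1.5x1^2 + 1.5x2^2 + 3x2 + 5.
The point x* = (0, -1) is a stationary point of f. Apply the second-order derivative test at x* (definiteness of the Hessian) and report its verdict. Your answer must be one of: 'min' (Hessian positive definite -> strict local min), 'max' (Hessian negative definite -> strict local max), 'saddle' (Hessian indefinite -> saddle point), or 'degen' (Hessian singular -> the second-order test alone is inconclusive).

Compute the Hessian H = grad^2 f:
  H = [[-3, 0], [0, 3]]
Verify stationarity: grad f(x*) = H x* + g = (0, 0).
Eigenvalues of H: -3, 3.
Eigenvalues have mixed signs, so H is indefinite -> x* is a saddle point.

saddle


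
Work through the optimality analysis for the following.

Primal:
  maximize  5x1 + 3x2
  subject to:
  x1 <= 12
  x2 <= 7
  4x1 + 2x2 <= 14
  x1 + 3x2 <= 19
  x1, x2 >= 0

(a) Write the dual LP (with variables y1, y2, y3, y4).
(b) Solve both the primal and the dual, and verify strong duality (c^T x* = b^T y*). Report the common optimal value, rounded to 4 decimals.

The standard primal-dual pair for 'max c^T x s.t. A x <= b, x >= 0' is:
  Dual:  min b^T y  s.t.  A^T y >= c,  y >= 0.

So the dual LP is:
  minimize  12y1 + 7y2 + 14y3 + 19y4
  subject to:
    y1 + 4y3 + y4 >= 5
    y2 + 2y3 + 3y4 >= 3
    y1, y2, y3, y4 >= 0

Solving the primal: x* = (0.4, 6.2).
  primal value c^T x* = 20.6.
Solving the dual: y* = (0, 0, 1.2, 0.2).
  dual value b^T y* = 20.6.
Strong duality: c^T x* = b^T y*. Confirmed.

20.6


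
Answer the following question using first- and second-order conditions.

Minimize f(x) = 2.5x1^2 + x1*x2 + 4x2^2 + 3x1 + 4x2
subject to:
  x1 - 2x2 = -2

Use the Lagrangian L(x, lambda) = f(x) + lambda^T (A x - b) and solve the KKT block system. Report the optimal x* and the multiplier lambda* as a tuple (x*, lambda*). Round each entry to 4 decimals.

Form the Lagrangian:
  L(x, lambda) = (1/2) x^T Q x + c^T x + lambda^T (A x - b)
Stationarity (grad_x L = 0): Q x + c + A^T lambda = 0.
Primal feasibility: A x = b.

This gives the KKT block system:
  [ Q   A^T ] [ x     ]   [-c ]
  [ A    0  ] [ lambda ] = [ b ]

Solving the linear system:
  x*      = (-1.25, 0.375)
  lambda* = (2.875)
  f(x*)   = 1.75

x* = (-1.25, 0.375), lambda* = (2.875)


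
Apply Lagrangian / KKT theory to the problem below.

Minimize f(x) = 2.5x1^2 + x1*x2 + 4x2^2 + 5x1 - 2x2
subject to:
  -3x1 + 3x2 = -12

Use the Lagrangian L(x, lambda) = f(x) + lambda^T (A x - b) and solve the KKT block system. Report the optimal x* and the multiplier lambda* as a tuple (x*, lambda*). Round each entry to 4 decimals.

Form the Lagrangian:
  L(x, lambda) = (1/2) x^T Q x + c^T x + lambda^T (A x - b)
Stationarity (grad_x L = 0): Q x + c + A^T lambda = 0.
Primal feasibility: A x = b.

This gives the KKT block system:
  [ Q   A^T ] [ x     ]   [-c ]
  [ A    0  ] [ lambda ] = [ b ]

Solving the linear system:
  x*      = (2.2, -1.8)
  lambda* = (4.7333)
  f(x*)   = 35.7

x* = (2.2, -1.8), lambda* = (4.7333)


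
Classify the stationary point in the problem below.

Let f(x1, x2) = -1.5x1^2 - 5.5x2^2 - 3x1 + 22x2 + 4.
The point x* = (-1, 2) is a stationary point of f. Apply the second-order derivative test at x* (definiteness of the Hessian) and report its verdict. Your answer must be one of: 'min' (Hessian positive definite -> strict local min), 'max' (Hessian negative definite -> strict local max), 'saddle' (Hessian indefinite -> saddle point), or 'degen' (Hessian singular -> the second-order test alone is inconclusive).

Compute the Hessian H = grad^2 f:
  H = [[-3, 0], [0, -11]]
Verify stationarity: grad f(x*) = H x* + g = (0, 0).
Eigenvalues of H: -11, -3.
Both eigenvalues < 0, so H is negative definite -> x* is a strict local max.

max
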